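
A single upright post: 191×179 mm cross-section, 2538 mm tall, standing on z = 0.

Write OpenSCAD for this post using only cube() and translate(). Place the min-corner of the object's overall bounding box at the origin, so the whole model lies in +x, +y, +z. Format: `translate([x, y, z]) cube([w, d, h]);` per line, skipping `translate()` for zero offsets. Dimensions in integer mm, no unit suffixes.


cube([191, 179, 2538]);


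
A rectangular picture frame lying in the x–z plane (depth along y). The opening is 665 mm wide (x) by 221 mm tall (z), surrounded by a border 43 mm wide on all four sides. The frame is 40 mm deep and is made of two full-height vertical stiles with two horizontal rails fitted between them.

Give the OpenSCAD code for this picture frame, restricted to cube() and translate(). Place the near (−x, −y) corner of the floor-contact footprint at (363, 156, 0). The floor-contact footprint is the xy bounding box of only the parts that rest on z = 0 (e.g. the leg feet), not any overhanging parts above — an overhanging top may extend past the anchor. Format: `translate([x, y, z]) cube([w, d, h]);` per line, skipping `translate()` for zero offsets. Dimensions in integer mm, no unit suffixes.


translate([363, 156, 0]) cube([43, 40, 307]);
translate([1071, 156, 0]) cube([43, 40, 307]);
translate([406, 156, 0]) cube([665, 40, 43]);
translate([406, 156, 264]) cube([665, 40, 43]);


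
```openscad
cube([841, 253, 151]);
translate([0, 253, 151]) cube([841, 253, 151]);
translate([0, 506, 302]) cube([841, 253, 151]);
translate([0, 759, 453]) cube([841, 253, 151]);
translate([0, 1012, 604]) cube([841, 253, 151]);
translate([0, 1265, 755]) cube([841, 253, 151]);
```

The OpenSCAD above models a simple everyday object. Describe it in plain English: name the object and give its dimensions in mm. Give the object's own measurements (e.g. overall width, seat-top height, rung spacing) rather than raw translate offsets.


A straight staircase of 6 solid steps. Each step is 841 mm wide (x), 253 mm deep (y, the going) and 151 mm tall (the rise). The first step rests on the floor; each subsequent step sits one going further in +y and one rise higher in +z, directly behind and above the previous step with no overlap.


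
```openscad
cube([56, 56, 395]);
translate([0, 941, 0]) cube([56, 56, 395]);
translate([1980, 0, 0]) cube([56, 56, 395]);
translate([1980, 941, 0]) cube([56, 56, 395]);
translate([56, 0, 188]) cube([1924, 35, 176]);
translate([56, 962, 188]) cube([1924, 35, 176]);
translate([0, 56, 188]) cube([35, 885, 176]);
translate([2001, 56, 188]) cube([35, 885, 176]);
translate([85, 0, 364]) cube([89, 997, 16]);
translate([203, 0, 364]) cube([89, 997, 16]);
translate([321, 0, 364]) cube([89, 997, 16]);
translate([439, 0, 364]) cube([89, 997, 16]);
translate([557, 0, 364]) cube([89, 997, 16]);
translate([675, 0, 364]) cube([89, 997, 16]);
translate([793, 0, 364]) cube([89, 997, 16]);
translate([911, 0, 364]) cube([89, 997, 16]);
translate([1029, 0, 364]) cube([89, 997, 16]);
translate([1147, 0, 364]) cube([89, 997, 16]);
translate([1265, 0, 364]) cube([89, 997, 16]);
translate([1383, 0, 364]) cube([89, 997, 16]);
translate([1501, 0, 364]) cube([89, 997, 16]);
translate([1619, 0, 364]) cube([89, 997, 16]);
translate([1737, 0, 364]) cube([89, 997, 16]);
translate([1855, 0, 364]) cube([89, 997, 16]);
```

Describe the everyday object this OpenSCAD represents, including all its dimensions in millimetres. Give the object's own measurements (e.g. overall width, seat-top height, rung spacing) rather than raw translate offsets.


A bed frame 2036 mm long (x) by 997 mm wide (y). Four 56×56 mm corner posts, 395 mm tall, at the corners of the footprint. Four rails of 35 mm thickness and 176 mm height run between adjacent posts with their undersides at z = 188 mm, their outer faces flush with the outside of the frame (the two x-running rails run between the posts' inner faces; the two y-running rails run between the posts' inner faces). 16 slats, each 89 mm wide (x) and 16 mm thick, lie across the top of the two x-running rails, running the full 997 mm width of the frame in y; along x they sit between the end posts with a 29 mm gap after the −x posts and between neighbouring slats, leaving 36 mm before the +x posts.


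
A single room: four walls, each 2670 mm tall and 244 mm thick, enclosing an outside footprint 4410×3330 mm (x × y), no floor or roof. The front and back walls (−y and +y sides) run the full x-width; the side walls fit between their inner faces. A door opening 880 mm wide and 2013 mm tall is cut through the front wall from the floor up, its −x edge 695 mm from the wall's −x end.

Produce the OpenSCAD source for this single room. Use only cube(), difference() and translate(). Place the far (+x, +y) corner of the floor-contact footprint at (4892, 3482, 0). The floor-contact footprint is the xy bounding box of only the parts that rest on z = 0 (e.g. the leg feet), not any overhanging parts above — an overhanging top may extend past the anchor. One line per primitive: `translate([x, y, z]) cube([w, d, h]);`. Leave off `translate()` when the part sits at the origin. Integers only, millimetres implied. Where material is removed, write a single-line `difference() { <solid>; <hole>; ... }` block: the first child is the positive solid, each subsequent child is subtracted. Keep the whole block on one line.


difference() { translate([482, 152, 0]) cube([4410, 244, 2670]); translate([1177, 152, 0]) cube([880, 244, 2013]); }
translate([482, 3238, 0]) cube([4410, 244, 2670]);
translate([482, 396, 0]) cube([244, 2842, 2670]);
translate([4648, 396, 0]) cube([244, 2842, 2670]);


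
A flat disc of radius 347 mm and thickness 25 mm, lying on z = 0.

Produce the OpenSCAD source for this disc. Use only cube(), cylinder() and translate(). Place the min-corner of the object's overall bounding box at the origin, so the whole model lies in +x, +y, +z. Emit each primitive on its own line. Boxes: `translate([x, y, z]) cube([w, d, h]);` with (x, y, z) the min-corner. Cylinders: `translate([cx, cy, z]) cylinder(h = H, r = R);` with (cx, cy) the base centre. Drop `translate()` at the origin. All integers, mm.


translate([347, 347, 0]) cylinder(h = 25, r = 347);


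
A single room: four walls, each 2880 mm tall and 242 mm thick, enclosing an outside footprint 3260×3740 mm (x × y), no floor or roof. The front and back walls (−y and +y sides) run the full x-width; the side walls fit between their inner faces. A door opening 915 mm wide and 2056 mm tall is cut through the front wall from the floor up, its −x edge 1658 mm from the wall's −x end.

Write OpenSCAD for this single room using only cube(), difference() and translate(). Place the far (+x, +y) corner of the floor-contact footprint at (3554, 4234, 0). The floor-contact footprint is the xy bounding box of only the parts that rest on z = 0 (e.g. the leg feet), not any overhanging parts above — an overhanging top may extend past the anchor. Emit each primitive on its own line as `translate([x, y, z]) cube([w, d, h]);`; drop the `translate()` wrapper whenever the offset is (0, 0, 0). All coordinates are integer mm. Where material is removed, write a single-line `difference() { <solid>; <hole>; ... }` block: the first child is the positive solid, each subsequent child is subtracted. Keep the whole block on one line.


difference() { translate([294, 494, 0]) cube([3260, 242, 2880]); translate([1952, 494, 0]) cube([915, 242, 2056]); }
translate([294, 3992, 0]) cube([3260, 242, 2880]);
translate([294, 736, 0]) cube([242, 3256, 2880]);
translate([3312, 736, 0]) cube([242, 3256, 2880]);


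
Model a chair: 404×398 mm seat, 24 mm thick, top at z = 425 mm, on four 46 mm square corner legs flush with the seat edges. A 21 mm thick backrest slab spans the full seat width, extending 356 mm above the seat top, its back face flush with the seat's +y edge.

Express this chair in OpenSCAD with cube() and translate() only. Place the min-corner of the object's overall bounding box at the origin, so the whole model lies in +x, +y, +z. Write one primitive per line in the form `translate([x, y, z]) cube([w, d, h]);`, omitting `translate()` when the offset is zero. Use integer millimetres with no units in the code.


translate([0, 0, 401]) cube([404, 398, 24]);
cube([46, 46, 401]);
translate([358, 0, 0]) cube([46, 46, 401]);
translate([0, 352, 0]) cube([46, 46, 401]);
translate([358, 352, 0]) cube([46, 46, 401]);
translate([0, 377, 425]) cube([404, 21, 356]);


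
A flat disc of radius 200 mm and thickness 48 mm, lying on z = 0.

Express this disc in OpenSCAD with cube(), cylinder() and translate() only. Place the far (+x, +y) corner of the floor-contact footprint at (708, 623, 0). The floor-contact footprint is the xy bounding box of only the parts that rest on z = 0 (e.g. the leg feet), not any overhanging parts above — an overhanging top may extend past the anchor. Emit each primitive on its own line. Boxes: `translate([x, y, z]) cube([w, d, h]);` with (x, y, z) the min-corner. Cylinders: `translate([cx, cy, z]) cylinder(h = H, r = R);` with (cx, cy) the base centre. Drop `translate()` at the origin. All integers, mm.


translate([508, 423, 0]) cylinder(h = 48, r = 200);


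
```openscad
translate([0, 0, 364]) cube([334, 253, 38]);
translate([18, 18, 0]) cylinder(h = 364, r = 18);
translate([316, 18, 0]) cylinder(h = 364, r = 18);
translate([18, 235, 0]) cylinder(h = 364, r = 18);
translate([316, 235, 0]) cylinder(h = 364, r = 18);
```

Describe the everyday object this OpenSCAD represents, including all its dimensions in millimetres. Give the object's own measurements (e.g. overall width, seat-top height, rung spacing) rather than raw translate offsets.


A simple wooden stool: a rectangular seat 334 mm (x) by 253 mm (y), 38 mm thick, top face at z = 402 mm, on four round legs, each 36 mm in diameter. The legs rest on z = 0, each leg's axis is inset half a diameter from the nearest pair of seat edges (so the leg's bounding box is flush with the corner).


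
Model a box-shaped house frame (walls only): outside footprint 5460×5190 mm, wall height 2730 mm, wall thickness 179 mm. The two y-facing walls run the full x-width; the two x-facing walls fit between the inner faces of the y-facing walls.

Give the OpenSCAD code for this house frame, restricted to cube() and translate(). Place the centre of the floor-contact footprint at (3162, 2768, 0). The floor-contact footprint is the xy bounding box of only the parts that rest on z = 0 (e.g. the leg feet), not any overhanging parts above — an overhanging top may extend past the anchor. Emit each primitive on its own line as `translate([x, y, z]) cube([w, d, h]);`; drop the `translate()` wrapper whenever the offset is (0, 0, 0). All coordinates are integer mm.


translate([432, 173, 0]) cube([5460, 179, 2730]);
translate([432, 5184, 0]) cube([5460, 179, 2730]);
translate([432, 352, 0]) cube([179, 4832, 2730]);
translate([5713, 352, 0]) cube([179, 4832, 2730]);


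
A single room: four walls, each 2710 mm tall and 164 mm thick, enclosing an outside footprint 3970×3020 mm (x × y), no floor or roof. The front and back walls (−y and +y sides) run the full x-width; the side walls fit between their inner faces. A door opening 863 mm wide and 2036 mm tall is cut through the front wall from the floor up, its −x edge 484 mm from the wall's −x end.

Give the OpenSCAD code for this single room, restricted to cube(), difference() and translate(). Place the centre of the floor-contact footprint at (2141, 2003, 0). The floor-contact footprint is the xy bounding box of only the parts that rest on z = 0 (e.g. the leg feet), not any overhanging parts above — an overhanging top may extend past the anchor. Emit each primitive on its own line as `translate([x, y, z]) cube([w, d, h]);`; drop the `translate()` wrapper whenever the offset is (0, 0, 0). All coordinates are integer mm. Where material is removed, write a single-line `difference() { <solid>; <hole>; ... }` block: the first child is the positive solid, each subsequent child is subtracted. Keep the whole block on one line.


difference() { translate([156, 493, 0]) cube([3970, 164, 2710]); translate([640, 493, 0]) cube([863, 164, 2036]); }
translate([156, 3349, 0]) cube([3970, 164, 2710]);
translate([156, 657, 0]) cube([164, 2692, 2710]);
translate([3962, 657, 0]) cube([164, 2692, 2710]);


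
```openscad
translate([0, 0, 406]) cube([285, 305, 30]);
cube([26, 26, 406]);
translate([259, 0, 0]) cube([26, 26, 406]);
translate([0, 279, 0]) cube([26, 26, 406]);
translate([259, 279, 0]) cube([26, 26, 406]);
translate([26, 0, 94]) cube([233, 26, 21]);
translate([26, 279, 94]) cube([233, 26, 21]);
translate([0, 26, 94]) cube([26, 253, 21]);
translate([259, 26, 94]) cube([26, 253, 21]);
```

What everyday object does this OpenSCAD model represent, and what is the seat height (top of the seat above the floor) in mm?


A stool. The seat height is 436 mm.

A 285×305×30 slab at z = 406 on four corner posts — a stool. The seat top is 406 + 30 = 436 mm.


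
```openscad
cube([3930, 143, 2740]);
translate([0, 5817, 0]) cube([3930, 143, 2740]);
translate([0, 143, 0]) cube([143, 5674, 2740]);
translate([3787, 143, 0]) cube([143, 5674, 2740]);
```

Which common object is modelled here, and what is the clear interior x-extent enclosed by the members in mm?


A house (or room) frame. The interior width is 3644 mm.

Four 2740 mm walls enclosing a rectangle with no floor or roof — a room or house frame. Outside width is 3930 mm and wall thickness is 143 mm, so the interior width is 3930 − 2 × 143 = 3644 mm.


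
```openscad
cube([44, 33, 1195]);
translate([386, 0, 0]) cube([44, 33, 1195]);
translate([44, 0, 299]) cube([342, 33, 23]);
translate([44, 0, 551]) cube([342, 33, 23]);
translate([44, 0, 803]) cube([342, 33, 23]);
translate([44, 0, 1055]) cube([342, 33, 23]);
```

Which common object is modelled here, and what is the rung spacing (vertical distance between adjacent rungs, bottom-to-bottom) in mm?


A ladder. The rung spacing is 252 mm.

Two tall 44×33 posts with 4 short bars between them — a ladder. Adjacent rungs sit at z = 299 and z = 551, so the spacing is 551 − 299 = 252 mm.


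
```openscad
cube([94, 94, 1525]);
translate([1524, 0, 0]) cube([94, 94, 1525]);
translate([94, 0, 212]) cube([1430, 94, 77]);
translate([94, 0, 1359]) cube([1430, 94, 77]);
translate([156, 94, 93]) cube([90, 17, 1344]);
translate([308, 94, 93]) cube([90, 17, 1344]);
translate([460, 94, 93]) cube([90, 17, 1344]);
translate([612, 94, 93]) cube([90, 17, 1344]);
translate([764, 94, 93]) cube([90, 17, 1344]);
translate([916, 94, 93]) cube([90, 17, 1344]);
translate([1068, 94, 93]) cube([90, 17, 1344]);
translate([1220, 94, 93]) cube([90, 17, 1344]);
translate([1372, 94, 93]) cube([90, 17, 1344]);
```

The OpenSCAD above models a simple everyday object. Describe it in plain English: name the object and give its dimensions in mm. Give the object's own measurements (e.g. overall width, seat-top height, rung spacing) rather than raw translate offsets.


A fence section. Two 94×94 mm posts, 1525 mm tall, stand on the floor with a clear span of 1430 mm between their inner faces. Two horizontal rails of 94×77 mm section span the gap between the posts with their undersides at z = 212 mm and z = 1359 mm, flush with the posts' −y face. 9 pickets, each 90 mm wide, 17 mm thick and 1344 mm tall, are fixed to the +y face of the rails with their bottoms at z = 93 mm, spaced across the span with a 62 mm gap after the −x post and between neighbouring pickets and before the +x post.


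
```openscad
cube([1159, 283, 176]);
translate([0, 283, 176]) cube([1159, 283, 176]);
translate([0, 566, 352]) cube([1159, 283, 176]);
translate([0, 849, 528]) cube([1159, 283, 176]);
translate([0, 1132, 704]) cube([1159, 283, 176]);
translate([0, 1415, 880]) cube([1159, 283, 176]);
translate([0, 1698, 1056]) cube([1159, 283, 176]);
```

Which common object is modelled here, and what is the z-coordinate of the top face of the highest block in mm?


A staircase. The total rise is 1232 mm.

7 identical blocks, each offset up and back from the previous — a staircase. Each step is 176 mm tall and there are 7 of them, so the total rise is 7 × 176 = 1232 mm.


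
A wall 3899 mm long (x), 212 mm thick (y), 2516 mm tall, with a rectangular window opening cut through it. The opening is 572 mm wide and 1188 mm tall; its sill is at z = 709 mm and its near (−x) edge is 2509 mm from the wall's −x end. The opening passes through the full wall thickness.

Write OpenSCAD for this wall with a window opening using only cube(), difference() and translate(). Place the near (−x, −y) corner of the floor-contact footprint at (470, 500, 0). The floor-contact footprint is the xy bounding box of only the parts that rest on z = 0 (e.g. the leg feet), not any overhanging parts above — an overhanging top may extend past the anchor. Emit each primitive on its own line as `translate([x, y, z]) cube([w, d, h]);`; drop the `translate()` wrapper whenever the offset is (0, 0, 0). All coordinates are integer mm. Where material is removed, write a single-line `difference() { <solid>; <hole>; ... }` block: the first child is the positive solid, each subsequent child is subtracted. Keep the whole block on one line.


difference() { translate([470, 500, 0]) cube([3899, 212, 2516]); translate([2979, 500, 709]) cube([572, 212, 1188]); }


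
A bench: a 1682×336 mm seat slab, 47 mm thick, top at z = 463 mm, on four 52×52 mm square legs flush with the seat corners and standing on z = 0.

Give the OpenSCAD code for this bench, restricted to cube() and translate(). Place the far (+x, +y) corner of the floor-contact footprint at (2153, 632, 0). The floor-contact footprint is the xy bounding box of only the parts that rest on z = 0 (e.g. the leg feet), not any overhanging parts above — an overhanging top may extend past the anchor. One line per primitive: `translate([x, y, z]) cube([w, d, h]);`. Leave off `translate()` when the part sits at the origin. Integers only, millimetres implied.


translate([471, 296, 416]) cube([1682, 336, 47]);
translate([471, 296, 0]) cube([52, 52, 416]);
translate([471, 580, 0]) cube([52, 52, 416]);
translate([2101, 296, 0]) cube([52, 52, 416]);
translate([2101, 580, 0]) cube([52, 52, 416]);


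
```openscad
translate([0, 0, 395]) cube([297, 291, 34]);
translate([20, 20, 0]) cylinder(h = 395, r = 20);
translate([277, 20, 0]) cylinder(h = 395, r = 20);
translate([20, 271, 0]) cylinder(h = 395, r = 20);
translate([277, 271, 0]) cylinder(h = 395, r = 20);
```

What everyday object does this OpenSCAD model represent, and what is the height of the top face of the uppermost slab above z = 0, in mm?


A stool. The seat height is 429 mm.

A 297×291×34 slab at z = 395 on four corner cylinders — a stool. The seat top is 395 + 34 = 429 mm.


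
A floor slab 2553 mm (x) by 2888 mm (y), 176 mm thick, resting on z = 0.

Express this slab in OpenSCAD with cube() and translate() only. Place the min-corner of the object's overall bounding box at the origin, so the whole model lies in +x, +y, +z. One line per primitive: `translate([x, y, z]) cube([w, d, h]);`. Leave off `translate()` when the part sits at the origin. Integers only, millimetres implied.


cube([2553, 2888, 176]);


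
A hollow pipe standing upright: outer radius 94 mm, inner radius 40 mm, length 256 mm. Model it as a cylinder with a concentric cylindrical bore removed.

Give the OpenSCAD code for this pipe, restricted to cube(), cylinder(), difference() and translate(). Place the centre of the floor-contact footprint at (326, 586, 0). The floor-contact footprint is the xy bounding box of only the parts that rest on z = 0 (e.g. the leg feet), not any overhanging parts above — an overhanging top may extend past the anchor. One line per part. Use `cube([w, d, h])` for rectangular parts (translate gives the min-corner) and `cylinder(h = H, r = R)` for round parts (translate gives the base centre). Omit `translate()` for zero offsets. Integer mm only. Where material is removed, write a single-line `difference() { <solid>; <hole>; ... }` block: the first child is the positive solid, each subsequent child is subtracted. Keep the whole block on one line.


difference() { translate([326, 586, 0]) cylinder(h = 256, r = 94); translate([326, 586, 0]) cylinder(h = 256, r = 40); }


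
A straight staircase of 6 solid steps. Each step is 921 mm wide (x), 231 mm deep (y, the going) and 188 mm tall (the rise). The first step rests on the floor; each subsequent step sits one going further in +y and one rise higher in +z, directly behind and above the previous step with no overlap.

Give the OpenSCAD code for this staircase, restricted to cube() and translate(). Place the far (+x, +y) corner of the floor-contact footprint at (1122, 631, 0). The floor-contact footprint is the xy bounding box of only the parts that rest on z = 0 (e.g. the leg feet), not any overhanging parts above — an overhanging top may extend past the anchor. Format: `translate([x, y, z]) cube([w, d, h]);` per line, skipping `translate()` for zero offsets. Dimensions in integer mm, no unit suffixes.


translate([201, 400, 0]) cube([921, 231, 188]);
translate([201, 631, 188]) cube([921, 231, 188]);
translate([201, 862, 376]) cube([921, 231, 188]);
translate([201, 1093, 564]) cube([921, 231, 188]);
translate([201, 1324, 752]) cube([921, 231, 188]);
translate([201, 1555, 940]) cube([921, 231, 188]);


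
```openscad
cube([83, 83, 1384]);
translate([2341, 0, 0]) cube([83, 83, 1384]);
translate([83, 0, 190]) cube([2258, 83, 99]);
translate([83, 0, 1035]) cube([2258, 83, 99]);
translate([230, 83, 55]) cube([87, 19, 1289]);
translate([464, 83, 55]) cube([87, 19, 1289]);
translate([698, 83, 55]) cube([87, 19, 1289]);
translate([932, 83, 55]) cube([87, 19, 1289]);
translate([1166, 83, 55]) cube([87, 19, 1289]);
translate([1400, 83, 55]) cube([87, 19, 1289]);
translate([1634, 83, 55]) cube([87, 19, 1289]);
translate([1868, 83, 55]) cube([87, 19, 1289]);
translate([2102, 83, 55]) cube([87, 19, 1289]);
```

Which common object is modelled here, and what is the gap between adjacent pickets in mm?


A fence section. The picket gap is 147 mm.

Two posts, two rails, 9 pickets — a fence section. Span 2258 mm holds 9 pickets of 87 mm with 10 equal gaps: ⌊(2258 − 9·87) / 10⌋ = 147 mm.


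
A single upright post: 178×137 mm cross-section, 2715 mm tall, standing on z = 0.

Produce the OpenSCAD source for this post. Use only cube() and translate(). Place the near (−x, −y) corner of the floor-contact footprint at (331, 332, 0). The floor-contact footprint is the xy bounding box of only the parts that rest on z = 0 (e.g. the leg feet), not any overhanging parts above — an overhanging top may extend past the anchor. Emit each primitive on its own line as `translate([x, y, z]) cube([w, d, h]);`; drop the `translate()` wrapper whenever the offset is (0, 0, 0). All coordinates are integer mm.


translate([331, 332, 0]) cube([178, 137, 2715]);


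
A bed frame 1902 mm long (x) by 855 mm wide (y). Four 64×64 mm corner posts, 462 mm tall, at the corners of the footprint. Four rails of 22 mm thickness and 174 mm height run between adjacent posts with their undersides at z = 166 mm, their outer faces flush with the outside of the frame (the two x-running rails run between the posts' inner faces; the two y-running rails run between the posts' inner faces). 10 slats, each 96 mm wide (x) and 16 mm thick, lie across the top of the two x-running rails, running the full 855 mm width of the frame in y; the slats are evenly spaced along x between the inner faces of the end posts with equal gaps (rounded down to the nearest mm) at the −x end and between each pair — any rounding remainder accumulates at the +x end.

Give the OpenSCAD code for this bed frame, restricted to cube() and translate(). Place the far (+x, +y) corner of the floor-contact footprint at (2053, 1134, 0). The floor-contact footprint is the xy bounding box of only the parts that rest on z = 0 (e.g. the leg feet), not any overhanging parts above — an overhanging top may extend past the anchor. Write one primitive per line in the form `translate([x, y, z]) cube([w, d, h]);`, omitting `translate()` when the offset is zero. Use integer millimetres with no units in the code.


translate([151, 279, 0]) cube([64, 64, 462]);
translate([151, 1070, 0]) cube([64, 64, 462]);
translate([1989, 279, 0]) cube([64, 64, 462]);
translate([1989, 1070, 0]) cube([64, 64, 462]);
translate([215, 279, 166]) cube([1774, 22, 174]);
translate([215, 1112, 166]) cube([1774, 22, 174]);
translate([151, 343, 166]) cube([22, 727, 174]);
translate([2031, 343, 166]) cube([22, 727, 174]);
translate([289, 279, 340]) cube([96, 855, 16]);
translate([459, 279, 340]) cube([96, 855, 16]);
translate([629, 279, 340]) cube([96, 855, 16]);
translate([799, 279, 340]) cube([96, 855, 16]);
translate([969, 279, 340]) cube([96, 855, 16]);
translate([1139, 279, 340]) cube([96, 855, 16]);
translate([1309, 279, 340]) cube([96, 855, 16]);
translate([1479, 279, 340]) cube([96, 855, 16]);
translate([1649, 279, 340]) cube([96, 855, 16]);
translate([1819, 279, 340]) cube([96, 855, 16]);


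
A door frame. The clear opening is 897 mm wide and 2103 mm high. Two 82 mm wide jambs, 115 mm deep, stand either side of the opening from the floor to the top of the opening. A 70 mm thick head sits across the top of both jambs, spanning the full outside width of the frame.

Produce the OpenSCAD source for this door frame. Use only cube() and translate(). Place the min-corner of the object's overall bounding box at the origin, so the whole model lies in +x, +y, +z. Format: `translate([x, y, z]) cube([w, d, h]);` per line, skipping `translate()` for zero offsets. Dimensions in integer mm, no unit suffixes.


cube([82, 115, 2103]);
translate([979, 0, 0]) cube([82, 115, 2103]);
translate([0, 0, 2103]) cube([1061, 115, 70]);


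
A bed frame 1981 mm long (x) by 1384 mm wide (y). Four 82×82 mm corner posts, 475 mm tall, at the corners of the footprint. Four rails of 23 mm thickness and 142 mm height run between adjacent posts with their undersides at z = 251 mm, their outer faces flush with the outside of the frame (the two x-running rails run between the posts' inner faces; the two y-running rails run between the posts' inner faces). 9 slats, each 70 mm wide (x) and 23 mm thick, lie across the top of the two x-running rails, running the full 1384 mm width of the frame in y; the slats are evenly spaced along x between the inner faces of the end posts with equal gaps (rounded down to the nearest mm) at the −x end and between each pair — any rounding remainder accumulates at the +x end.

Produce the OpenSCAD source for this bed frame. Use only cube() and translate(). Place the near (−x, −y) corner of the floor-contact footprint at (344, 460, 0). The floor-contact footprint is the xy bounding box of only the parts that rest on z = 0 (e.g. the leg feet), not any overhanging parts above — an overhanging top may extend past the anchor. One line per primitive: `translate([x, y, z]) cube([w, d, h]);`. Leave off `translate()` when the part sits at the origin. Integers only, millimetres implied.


translate([344, 460, 0]) cube([82, 82, 475]);
translate([344, 1762, 0]) cube([82, 82, 475]);
translate([2243, 460, 0]) cube([82, 82, 475]);
translate([2243, 1762, 0]) cube([82, 82, 475]);
translate([426, 460, 251]) cube([1817, 23, 142]);
translate([426, 1821, 251]) cube([1817, 23, 142]);
translate([344, 542, 251]) cube([23, 1220, 142]);
translate([2302, 542, 251]) cube([23, 1220, 142]);
translate([544, 460, 393]) cube([70, 1384, 23]);
translate([732, 460, 393]) cube([70, 1384, 23]);
translate([920, 460, 393]) cube([70, 1384, 23]);
translate([1108, 460, 393]) cube([70, 1384, 23]);
translate([1296, 460, 393]) cube([70, 1384, 23]);
translate([1484, 460, 393]) cube([70, 1384, 23]);
translate([1672, 460, 393]) cube([70, 1384, 23]);
translate([1860, 460, 393]) cube([70, 1384, 23]);
translate([2048, 460, 393]) cube([70, 1384, 23]);


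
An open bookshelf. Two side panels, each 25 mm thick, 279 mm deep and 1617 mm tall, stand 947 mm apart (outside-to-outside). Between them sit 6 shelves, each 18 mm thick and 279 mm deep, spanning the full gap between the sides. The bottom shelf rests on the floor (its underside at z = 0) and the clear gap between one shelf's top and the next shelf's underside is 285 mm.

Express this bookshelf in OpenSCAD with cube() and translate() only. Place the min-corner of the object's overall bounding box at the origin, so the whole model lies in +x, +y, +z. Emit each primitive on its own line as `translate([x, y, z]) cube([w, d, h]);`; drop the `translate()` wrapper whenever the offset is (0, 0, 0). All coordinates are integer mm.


cube([25, 279, 1617]);
translate([922, 0, 0]) cube([25, 279, 1617]);
translate([25, 0, 0]) cube([897, 279, 18]);
translate([25, 0, 303]) cube([897, 279, 18]);
translate([25, 0, 606]) cube([897, 279, 18]);
translate([25, 0, 909]) cube([897, 279, 18]);
translate([25, 0, 1212]) cube([897, 279, 18]);
translate([25, 0, 1515]) cube([897, 279, 18]);


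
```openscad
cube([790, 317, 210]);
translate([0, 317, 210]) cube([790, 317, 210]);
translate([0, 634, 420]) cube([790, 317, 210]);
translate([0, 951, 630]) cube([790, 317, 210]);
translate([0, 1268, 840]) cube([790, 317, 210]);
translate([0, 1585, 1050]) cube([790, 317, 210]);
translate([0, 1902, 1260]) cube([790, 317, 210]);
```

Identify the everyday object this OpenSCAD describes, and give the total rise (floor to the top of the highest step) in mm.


A staircase. The total rise is 1470 mm.

7 identical blocks, each offset up and back from the previous — a staircase. Each step is 210 mm tall and there are 7 of them, so the total rise is 7 × 210 = 1470 mm.


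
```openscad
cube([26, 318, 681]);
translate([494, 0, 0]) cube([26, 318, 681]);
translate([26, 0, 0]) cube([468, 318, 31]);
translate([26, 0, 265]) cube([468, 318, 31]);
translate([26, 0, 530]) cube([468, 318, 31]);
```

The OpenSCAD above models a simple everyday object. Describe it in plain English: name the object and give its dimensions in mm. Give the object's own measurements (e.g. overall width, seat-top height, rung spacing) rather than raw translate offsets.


An open bookshelf. Two side panels, each 26 mm thick, 318 mm deep and 681 mm tall, stand 520 mm apart (outside-to-outside). Between them sit 3 shelves, each 31 mm thick and 318 mm deep, spanning the full gap between the sides. The bottom shelf rests on the floor (its underside at z = 0) and the clear gap between one shelf's top and the next shelf's underside is 234 mm.


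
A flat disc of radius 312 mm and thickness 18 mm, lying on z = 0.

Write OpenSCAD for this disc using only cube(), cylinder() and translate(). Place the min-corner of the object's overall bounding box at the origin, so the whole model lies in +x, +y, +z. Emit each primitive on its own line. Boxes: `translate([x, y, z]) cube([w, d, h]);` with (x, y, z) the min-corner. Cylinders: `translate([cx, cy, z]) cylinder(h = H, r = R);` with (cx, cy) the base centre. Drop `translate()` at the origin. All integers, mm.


translate([312, 312, 0]) cylinder(h = 18, r = 312);


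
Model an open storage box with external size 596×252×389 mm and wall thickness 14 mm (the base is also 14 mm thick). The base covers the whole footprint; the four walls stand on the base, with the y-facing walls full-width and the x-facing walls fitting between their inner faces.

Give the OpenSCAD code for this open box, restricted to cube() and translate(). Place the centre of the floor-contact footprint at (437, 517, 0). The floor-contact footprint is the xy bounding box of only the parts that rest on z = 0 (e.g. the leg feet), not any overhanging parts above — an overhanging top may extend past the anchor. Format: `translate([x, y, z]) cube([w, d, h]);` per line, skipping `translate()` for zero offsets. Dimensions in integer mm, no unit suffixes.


translate([139, 391, 0]) cube([596, 252, 14]);
translate([139, 391, 14]) cube([596, 14, 375]);
translate([139, 629, 14]) cube([596, 14, 375]);
translate([139, 405, 14]) cube([14, 224, 375]);
translate([721, 405, 14]) cube([14, 224, 375]);


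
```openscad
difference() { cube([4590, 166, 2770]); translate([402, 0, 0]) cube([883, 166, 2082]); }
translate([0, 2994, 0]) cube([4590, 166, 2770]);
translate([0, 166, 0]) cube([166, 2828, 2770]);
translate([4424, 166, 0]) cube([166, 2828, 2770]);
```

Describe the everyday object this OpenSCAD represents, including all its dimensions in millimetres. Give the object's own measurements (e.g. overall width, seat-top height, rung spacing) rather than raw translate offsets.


A single room: four walls, each 2770 mm tall and 166 mm thick, enclosing an outside footprint 4590×3160 mm (x × y), no floor or roof. The front and back walls (−y and +y sides) run the full x-width; the side walls fit between their inner faces. A door opening 883 mm wide and 2082 mm tall is cut through the front wall from the floor up, its −x edge 402 mm from the wall's −x end.


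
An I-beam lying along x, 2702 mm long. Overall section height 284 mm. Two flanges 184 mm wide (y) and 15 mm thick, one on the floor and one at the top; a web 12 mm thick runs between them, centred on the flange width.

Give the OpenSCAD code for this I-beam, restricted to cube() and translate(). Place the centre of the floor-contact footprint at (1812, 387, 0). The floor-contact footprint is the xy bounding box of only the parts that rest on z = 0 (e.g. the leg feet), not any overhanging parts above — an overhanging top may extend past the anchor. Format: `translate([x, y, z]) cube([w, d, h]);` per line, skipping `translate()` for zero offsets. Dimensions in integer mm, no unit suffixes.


translate([461, 295, 0]) cube([2702, 184, 15]);
translate([461, 381, 15]) cube([2702, 12, 254]);
translate([461, 295, 269]) cube([2702, 184, 15]);


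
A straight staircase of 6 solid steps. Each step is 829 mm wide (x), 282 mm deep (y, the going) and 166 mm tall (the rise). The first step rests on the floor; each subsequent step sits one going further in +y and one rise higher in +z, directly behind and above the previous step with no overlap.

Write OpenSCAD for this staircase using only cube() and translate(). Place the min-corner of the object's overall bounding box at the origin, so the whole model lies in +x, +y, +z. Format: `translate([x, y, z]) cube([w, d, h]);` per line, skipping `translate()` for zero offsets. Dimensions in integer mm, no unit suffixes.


cube([829, 282, 166]);
translate([0, 282, 166]) cube([829, 282, 166]);
translate([0, 564, 332]) cube([829, 282, 166]);
translate([0, 846, 498]) cube([829, 282, 166]);
translate([0, 1128, 664]) cube([829, 282, 166]);
translate([0, 1410, 830]) cube([829, 282, 166]);


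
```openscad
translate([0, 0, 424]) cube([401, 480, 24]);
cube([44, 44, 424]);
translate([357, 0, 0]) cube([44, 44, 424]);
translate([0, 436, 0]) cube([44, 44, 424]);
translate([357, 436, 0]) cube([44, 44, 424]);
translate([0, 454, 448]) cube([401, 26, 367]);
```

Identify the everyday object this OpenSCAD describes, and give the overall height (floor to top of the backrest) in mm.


A chair. The overall height is 815 mm.

A slab on four corner posts with a tall panel at the back — a chair. The seat slab sits at z = 424 with thickness 24, and the 367 mm backrest starts at the seat top, so the overall height is 424 + 24 + 367 = 815 mm.


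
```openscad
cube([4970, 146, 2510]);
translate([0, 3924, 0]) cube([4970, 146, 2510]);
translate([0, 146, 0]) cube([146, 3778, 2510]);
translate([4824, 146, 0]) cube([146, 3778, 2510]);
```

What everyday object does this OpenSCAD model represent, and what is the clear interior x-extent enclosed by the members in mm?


A house (or room) frame. The interior width is 4678 mm.

Four 2510 mm walls enclosing a rectangle with no floor or roof — a room or house frame. Outside width is 4970 mm and wall thickness is 146 mm, so the interior width is 4970 − 2 × 146 = 4678 mm.


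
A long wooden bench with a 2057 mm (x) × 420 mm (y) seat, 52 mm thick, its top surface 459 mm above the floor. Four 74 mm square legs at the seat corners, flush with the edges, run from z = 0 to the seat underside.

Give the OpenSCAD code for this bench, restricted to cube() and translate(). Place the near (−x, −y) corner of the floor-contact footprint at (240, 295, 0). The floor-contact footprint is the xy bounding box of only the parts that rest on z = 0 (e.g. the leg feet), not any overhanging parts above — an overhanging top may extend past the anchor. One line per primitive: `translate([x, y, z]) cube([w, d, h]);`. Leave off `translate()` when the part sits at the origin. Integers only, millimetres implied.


translate([240, 295, 407]) cube([2057, 420, 52]);
translate([240, 295, 0]) cube([74, 74, 407]);
translate([240, 641, 0]) cube([74, 74, 407]);
translate([2223, 295, 0]) cube([74, 74, 407]);
translate([2223, 641, 0]) cube([74, 74, 407]);


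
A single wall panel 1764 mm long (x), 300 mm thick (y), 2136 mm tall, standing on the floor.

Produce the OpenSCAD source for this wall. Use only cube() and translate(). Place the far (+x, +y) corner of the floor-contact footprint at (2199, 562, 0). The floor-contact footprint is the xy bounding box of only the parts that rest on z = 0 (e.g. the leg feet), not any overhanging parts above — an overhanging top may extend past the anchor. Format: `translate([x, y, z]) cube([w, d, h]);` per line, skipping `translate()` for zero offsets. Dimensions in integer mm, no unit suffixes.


translate([435, 262, 0]) cube([1764, 300, 2136]);


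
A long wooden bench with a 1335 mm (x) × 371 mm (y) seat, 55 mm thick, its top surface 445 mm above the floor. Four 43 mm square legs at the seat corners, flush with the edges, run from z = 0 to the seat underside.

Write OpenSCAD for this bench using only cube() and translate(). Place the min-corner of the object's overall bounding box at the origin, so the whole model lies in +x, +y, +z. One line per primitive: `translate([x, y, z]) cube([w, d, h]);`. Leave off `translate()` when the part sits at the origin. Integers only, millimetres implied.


translate([0, 0, 390]) cube([1335, 371, 55]);
cube([43, 43, 390]);
translate([0, 328, 0]) cube([43, 43, 390]);
translate([1292, 0, 0]) cube([43, 43, 390]);
translate([1292, 328, 0]) cube([43, 43, 390]);


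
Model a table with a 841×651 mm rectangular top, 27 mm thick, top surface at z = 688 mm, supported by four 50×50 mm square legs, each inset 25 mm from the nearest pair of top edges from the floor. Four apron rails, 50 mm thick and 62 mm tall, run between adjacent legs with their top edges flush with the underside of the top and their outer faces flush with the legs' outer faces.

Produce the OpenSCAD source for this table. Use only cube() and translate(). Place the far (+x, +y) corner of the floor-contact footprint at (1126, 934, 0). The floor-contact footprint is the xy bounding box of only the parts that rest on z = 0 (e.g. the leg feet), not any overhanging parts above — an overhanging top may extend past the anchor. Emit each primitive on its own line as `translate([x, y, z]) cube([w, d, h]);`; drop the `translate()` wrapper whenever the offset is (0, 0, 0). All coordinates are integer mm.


// leg_h = 688 - 27 = 661
// apron z = 661 - 62 = 599
translate([310, 308, 661]) cube([841, 651, 27]);
translate([335, 333, 0]) cube([50, 50, 661]);
translate([1076, 333, 0]) cube([50, 50, 661]);
translate([335, 884, 0]) cube([50, 50, 661]);
translate([1076, 884, 0]) cube([50, 50, 661]);
translate([385, 333, 599]) cube([691, 50, 62]);
translate([385, 884, 599]) cube([691, 50, 62]);
translate([335, 383, 599]) cube([50, 501, 62]);
translate([1076, 383, 599]) cube([50, 501, 62]);


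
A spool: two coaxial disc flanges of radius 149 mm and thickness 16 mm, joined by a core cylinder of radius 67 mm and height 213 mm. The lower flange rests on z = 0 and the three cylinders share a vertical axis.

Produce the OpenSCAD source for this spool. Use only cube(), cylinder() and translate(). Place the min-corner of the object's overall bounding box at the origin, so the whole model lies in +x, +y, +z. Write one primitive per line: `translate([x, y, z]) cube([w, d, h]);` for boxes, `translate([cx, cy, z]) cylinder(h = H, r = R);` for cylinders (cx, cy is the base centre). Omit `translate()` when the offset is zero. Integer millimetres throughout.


translate([149, 149, 0]) cylinder(h = 16, r = 149);
translate([149, 149, 16]) cylinder(h = 213, r = 67);
translate([149, 149, 229]) cylinder(h = 16, r = 149);
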